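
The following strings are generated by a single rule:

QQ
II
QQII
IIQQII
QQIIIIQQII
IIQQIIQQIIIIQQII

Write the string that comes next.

QQIIIIQQIIIIQQIIQQIIIIQQII

This is a Fibonacci-style word recurrence s(k) = s(k−2)·s(k−1): e.g. QQ·II = QQII.
So term 7 is QQIIIIQQII·IIQQIIQQIIIIQQII.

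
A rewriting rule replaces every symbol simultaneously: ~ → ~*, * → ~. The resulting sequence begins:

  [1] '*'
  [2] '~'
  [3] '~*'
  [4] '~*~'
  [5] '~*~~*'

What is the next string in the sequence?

Rewriting each symbol of ~*~~*: ~→~*, *→~, ~→~*, ~→~*, *→~, which concatenates to ~* ~ ~* ~* ~.

~*~~*~*~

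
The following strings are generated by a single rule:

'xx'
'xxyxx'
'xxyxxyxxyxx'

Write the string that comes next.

xxyxxyxxyxxyxxyxxyxxyxx

Each string is two copies of the previous one joined by 'y'.
So the next term is two copies of xxyxxyxxyxx with 'y' between the halves.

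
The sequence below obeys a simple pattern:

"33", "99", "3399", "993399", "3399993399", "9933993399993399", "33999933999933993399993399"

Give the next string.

Each term (from the third on) is the two preceding terms concatenated in order: term 3 = 33·99 = 3399.
Continuing: 9933993399993399 · 33999933999933993399993399 gives term 8.

993399339999339933999933999933993399993399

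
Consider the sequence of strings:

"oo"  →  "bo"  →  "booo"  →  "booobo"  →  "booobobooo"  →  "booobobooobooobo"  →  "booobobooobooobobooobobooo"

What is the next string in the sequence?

This is a Fibonacci-style word recurrence s(k) = s(k−1)·s(k−2): e.g. bo·oo = booo.
The next term joins booobobooobooobobooobobooo and booobobooobooobo.

booobobooobooobobooobobooobooobobooobooobo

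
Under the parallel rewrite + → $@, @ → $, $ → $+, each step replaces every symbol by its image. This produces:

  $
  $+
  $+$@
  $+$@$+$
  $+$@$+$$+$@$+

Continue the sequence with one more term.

Applying the rule to each of the 13 symbols of $+$@$+$$+$@$+ gives the pieces $+ $@ $+ $ $+ $@ $+ $+ $@ $+ $ $+ $@, which concatenate to the answer.

$+$@$+$$+$@$+$+$@$+$$+$@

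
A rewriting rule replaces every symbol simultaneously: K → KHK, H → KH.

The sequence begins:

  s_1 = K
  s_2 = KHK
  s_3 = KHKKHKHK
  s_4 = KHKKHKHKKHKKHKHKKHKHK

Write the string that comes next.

Rewriting the 21 symbols of KHKKHKHKKHKKHKHKKHKHK one by one yields KHK KH KHK KHK KH KHK KH KHK KHK KH KHK KHK KH KHK KH KHK KHK KH KHK KH KHK; concatenated:

KHKKHKHKKHKKHKHKKHKHKKHKKHKHKKHKKHKHKKHKHKKHKKHKHKKHKHK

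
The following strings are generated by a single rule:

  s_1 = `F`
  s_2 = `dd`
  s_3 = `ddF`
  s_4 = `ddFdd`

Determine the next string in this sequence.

ddFddddF

This is a Fibonacci-style word recurrence s(k) = s(k−1)·s(k−2): e.g. dd·F = ddF.
So term 5 is ddFdd·ddF.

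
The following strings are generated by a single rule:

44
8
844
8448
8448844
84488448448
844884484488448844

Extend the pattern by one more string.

This is a Fibonacci-style word recurrence s(k) = s(k−1)·s(k−2): e.g. 8·44 = 844.
So term 8 is 844884484488448844·84488448448.

84488448448844884484488448448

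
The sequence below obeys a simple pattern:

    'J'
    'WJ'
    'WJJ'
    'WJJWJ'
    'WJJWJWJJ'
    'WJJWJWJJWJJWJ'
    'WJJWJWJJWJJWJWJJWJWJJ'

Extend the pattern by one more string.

WJJWJWJJWJJWJWJJWJWJJWJJWJWJJWJJWJ

This is a Fibonacci-style word recurrence s(k) = s(k−1)·s(k−2): e.g. WJ·J = WJJ.
So term 8 is WJJWJWJJWJJWJWJJWJWJJ·WJJWJWJJWJJWJ.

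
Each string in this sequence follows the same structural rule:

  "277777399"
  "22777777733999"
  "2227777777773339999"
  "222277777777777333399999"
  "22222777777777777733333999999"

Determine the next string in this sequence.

Each string has the form 2^{n-1} 7^{2n+1} 3^{n-1} 9^{n}, where the shown terms are n = 2, 3, 4, 5, 6.
For the next term, n = 7, so the run lengths are 6, 15, 6, 7.

2222227777777777777773333339999999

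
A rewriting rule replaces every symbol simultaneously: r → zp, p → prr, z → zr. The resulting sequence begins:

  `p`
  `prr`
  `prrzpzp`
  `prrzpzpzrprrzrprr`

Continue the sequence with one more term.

Rewriting the 17 symbols of prrzpzpzrprrzrprr one by one yields prr zp zp zr prr zr prr zr zp prr zp zp zr zp prr zp zp; concatenated:

prrzpzpzrprrzrprrzrzpprrzpzpzrzpprrzpzp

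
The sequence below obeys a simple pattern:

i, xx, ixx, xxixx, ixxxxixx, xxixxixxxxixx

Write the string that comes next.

ixxxxixxxxixxixxxxixx

From term 3 onward, concatenate the second-to-last term with the last: i·xx = ixx, xx·ixx = xxixx, …
The next term joins ixxxxixx and xxixxixxxxixx.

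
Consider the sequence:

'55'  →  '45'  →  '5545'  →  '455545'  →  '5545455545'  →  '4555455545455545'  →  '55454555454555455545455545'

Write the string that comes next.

Each term (from the third on) is the two preceding terms concatenated in order: term 3 = 55·45 = 5545.
So term 8 is 4555455545455545·55454555454555455545455545.

455545554545554555454555454555455545455545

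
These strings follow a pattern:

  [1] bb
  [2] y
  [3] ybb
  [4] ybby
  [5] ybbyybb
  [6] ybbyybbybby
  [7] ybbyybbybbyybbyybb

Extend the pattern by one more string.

ybbyybbybbyybbyybbybbyybbybby

Each term (from the third on) is the previous term followed by the one before it: term 3 = y·bb = ybb.
So term 8 is ybbyybbybbyybbyybb·ybbyybbybby.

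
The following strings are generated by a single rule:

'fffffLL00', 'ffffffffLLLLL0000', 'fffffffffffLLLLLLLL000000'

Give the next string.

Term n consists of 3n+2 f's, followed by 3n-1 L's, followed by 2n 0's (n = 1, 2, …).
For the next term, n = 4, so the run lengths are 14, 11, 8.

ffffffffffffffLLLLLLLLLLL00000000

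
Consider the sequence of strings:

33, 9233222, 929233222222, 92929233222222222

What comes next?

9292929233222222222222

Each term wraps the previous one in 92 on the left and 222 on the right.
One more step from 92929233222222222 gives the answer.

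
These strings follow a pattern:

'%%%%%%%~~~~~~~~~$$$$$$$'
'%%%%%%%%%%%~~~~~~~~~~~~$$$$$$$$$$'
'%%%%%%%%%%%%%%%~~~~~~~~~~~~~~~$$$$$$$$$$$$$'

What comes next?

Term n consists of 4n-1 %'s, followed by 3n+3 ~'s, followed by 3n+1 $'s, where the shown terms are n = 2, 3, 4.
For the next term, n = 5, so the run lengths are 19, 18, 16.

%%%%%%%%%%%%%%%%%%%~~~~~~~~~~~~~~~~~~$$$$$$$$$$$$$$$$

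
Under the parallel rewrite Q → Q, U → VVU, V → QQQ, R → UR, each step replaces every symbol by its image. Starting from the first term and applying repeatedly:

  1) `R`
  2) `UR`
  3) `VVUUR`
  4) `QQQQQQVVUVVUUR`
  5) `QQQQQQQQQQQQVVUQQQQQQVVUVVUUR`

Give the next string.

QQQQQQQQQQQQQQQQQQVVUQQQQQQQQQQQQVVUQQQQQQVVUVVUUR

Applying the rule to each of the 29 symbols of QQQQQQQQQQQQVVUQQQQQQVVUVVUUR gives the pieces Q Q Q Q Q Q Q Q Q Q Q Q QQQ QQQ VVU Q Q Q Q Q Q QQQ QQQ VVU QQQ QQQ VVU VVU UR, which concatenate to the answer.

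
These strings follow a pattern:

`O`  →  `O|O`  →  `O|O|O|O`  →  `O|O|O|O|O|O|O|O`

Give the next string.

Each string is two copies of the previous one joined by '|'.
So the next term is two copies of O|O|O|O|O|O|O|O with '|' between the halves.

O|O|O|O|O|O|O|O|O|O|O|O|O|O|O|O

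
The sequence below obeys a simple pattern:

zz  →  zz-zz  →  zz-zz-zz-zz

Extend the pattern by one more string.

zz-zz-zz-zz-zz-zz-zz-zz

Every step duplicates the string with '-' between the halves.
One more doubling of zz-zz-zz-zz gives the answer.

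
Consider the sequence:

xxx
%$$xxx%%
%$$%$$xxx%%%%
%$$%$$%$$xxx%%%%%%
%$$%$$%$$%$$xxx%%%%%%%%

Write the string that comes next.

Each term wraps the previous one in %$$ on the left and %% on the right.
Applying this once more to %$$%$$%$$%$$xxx%%%%%%%%:

%$$%$$%$$%$$%$$xxx%%%%%%%%%%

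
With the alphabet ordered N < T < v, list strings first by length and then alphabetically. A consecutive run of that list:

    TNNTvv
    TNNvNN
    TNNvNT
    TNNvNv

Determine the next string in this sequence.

TNNvTN

Treat TNNvNv as a base-3 numeral over the given alphabet and add one, carrying through any trailing v's.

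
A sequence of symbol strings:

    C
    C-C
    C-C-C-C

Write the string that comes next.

s(k+1) = s(k)·-·s(k) — each term doubles the last with '-' between the halves.
Doubling C-C-C-C with '-' between the halves:

C-C-C-C-C-C-C-C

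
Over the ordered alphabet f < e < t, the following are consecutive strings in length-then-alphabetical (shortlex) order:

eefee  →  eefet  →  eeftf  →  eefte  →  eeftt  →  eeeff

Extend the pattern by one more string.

eeefe

Find the rightmost character of eeeff below t, bump it to the next letter, and reset everything to its right to f.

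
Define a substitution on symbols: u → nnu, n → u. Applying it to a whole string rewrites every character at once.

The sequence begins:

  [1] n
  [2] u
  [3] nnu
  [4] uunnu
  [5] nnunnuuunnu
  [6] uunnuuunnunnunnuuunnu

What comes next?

nnunnuuunnunnunnuuunnuuunnuuunnunnunnuuunnu

Applying the rule to each of the 21 symbols of uunnuuunnunnunnuuunnu gives the pieces nnu nnu u u nnu nnu nnu u u nnu u u nnu u u nnu nnu nnu u u nnu, which concatenate to the answer.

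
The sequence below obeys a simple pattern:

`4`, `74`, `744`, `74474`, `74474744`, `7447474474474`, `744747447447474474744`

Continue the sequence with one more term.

7447474474474744747447447474474474

From term 3 onward, concatenate the last term with the second-to-last: 74·4 = 744, 744·74 = 74474, …
Continuing: 744747447447474474744 · 7447474474474 gives term 8.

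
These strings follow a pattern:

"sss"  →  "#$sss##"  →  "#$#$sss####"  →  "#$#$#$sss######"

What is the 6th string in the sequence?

Every step adds #$ to the front and ## to the end of the previous string.
From #$#$#$sss######, 2 further steps: #$#$#$sss###### → #$#$#$#$sss######## → (answer).

#$#$#$#$#$sss##########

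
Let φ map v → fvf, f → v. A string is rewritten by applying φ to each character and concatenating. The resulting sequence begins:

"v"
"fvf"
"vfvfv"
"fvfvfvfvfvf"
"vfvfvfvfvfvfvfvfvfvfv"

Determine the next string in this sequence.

fvfvfvfvfvfvfvfvfvfvfvfvfvfvfvfvfvfvfvfvfvf

Replace each of the 21 characters of vfvfvfvfvfvfvfvfvfvfv in place — fvf v fvf v fvf v fvf v fvf v fvf v fvf v fvf v fvf v fvf v fvf — and concatenate.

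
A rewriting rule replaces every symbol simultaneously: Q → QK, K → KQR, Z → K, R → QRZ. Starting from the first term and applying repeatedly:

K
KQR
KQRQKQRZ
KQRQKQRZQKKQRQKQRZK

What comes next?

Replace each of the 19 characters of KQRQKQRZQKKQRQKQRZK in place — KQR QK QRZ QK KQR QK QRZ K QK KQR KQR QK QRZ QK KQR QK QRZ K KQR — and concatenate.

KQRQKQRZQKKQRQKQRZKQKKQRKQRQKQRZQKKQRQKQRZKKQR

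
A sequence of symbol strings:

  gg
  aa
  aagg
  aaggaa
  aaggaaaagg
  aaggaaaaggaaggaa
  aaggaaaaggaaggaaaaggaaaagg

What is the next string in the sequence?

aaggaaaaggaaggaaaaggaaaaggaaggaaaaggaaggaa

From term 3 onward, concatenate the last term with the second-to-last: aa·gg = aagg, aagg·aa = aaggaa, …
So term 8 is aaggaaaaggaaggaaaaggaaaagg·aaggaaaaggaaggaa.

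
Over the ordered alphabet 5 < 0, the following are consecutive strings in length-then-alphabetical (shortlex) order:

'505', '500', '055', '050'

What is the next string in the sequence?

Treat 050 as a base-2 numeral over the given alphabet and add one, carrying through any trailing 0's.

005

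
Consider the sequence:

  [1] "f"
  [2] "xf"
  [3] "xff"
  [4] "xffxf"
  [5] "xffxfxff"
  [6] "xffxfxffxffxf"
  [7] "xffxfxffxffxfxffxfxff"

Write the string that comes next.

xffxfxffxffxfxffxfxffxffxfxffxffxf

Each term (from the third on) is the previous term followed by the one before it: term 3 = xf·f = xff.
Continuing: xffxfxffxffxfxffxfxff · xffxfxffxffxf gives term 8.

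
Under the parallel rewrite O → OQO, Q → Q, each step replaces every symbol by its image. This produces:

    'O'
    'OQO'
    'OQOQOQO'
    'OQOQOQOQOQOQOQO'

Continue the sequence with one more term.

Replace each of the 15 characters of OQOQOQOQOQOQOQO in place — OQO Q OQO Q OQO Q OQO Q OQO Q OQO Q OQO Q OQO — and concatenate.

OQOQOQOQOQOQOQOQOQOQOQOQOQOQOQO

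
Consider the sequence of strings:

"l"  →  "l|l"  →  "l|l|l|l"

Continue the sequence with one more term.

Each string is two copies of the previous one joined by '|'.
Doubling l|l|l|l with '|' between the halves:

l|l|l|l|l|l|l|l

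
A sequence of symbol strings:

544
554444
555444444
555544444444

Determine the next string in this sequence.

555554444444444

Each string has the form 5^{n} 4^{2n} (n = 1, 2, …).
For the next term, n = 5, so the run lengths are 5, 10.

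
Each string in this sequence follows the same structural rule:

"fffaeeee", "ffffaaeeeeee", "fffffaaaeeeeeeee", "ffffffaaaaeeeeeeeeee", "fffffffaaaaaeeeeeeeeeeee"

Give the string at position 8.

Reading off run lengths: f runs 3, 4, 5, 6, 7; a runs 1, 2, 3, 4, 5; e runs 4, 6, 8, 10, 12 — each is linear in n, where the shown terms are n = 2, 3, 4, 5, 6.
At n = 9 the blocks have lengths 10, 8, 18.

ffffffffffaaaaaaaaeeeeeeeeeeeeeeeeee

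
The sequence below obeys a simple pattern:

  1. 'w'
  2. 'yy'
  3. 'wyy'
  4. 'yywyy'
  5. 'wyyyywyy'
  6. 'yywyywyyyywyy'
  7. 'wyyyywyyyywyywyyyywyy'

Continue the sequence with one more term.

From term 3 onward, concatenate the second-to-last term with the last: w·yy = wyy, yy·wyy = yywyy, …
The next term joins yywyywyyyywyy and wyyyywyyyywyywyyyywyy.

yywyywyyyywyywyyyywyyyywyywyyyywyy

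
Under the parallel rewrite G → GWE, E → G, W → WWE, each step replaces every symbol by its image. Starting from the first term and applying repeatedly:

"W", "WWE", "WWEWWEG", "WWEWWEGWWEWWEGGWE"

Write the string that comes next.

Replace each of the 17 characters of WWEWWEGWWEWWEGGWE in place — WWE WWE G WWE WWE G GWE WWE WWE G WWE WWE G GWE GWE WWE G — and concatenate.

WWEWWEGWWEWWEGGWEWWEWWEGWWEWWEGGWEGWEWWEG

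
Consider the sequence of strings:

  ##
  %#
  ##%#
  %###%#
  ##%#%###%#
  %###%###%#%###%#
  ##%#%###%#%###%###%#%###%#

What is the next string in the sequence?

This is a Fibonacci-style word recurrence s(k) = s(k−2)·s(k−1): e.g. ##·%# = ##%#.
Continuing: %###%###%#%###%# · ##%#%###%#%###%###%#%###%# gives term 8.

%###%###%#%###%###%#%###%#%###%###%#%###%#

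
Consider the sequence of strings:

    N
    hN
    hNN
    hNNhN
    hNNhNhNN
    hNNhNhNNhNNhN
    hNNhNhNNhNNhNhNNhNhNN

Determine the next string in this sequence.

From term 3 onward, concatenate the last term with the second-to-last: hN·N = hNN, hNN·hN = hNNhN, …
Continuing: hNNhNhNNhNNhNhNNhNhNN · hNNhNhNNhNNhN gives term 8.

hNNhNhNNhNNhNhNNhNhNNhNNhNhNNhNNhN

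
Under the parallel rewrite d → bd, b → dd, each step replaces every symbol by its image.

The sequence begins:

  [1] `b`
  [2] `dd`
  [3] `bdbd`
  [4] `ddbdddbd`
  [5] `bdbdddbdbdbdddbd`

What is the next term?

Replace each of the 16 characters of bdbdddbdbdbdddbd in place — dd bd dd bd bd bd dd bd dd bd dd bd bd bd dd bd — and concatenate.

ddbdddbdbdbdddbdddbdddbdbdbdddbd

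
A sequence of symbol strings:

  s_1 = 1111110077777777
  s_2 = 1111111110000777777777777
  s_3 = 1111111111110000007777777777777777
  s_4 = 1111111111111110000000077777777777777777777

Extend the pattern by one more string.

1111111111111111110000000000777777777777777777777777

The n-th term is 3n 1's then 2n-2 0's then 4n 7's, where the shown terms are n = 2, 3, 4, 5.
For the next term, n = 6, so the run lengths are 18, 10, 24.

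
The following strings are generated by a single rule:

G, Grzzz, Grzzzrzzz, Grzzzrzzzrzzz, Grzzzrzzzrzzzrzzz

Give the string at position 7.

The strings grow by a fixed suffix rzzz each time.
From Grzzzrzzzrzzzrzzz, 2 further steps: Grzzzrzzzrzzzrzzz → Grzzzrzzzrzzzrzzzrzzz → (answer).

Grzzzrzzzrzzzrzzzrzzzrzzz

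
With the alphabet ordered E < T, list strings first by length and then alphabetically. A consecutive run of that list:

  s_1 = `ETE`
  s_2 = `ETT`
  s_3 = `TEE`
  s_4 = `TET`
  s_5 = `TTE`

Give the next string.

TTT

Treat TTE as a base-2 numeral over the given alphabet and add one, carrying through any trailing T's.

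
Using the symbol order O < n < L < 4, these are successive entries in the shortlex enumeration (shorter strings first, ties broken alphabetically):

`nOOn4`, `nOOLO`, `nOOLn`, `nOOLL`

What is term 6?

Stepping forward 2 times from nOOLL: nOOLL → nOOL4, then the target.

nOO4O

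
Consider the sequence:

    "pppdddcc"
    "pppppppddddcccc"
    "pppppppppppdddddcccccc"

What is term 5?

pppppppppppppppppppdddddddcccccccccc

Each string has the form p^{4n-1} d^{n+2} c^{2n} (n = 1, 2, …).
For term 5, n = 5, so the run lengths are 19, 7, 10.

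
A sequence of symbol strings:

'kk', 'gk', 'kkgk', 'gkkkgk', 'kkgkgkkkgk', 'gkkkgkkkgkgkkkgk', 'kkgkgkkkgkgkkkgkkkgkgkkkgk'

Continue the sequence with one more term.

Each term (from the third on) is the two preceding terms concatenated in order: term 3 = kk·gk = kkgk.
Continuing: gkkkgkkkgkgkkkgk · kkgkgkkkgkgkkkgkkkgkgkkkgk gives term 8.

gkkkgkkkgkgkkkgkkkgkgkkkgkgkkkgkkkgkgkkkgk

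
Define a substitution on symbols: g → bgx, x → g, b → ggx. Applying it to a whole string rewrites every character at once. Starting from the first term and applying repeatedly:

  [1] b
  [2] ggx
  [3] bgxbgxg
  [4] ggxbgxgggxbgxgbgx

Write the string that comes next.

φ(ggxbgxgggxbgxgbgx) expands symbol-by-symbol to bgx bgx g ggx bgx g bgx bgx bgx g ggx bgx g bgx ggx bgx g; joining the 17 pieces gives the next term.

bgxbgxgggxbgxgbgxbgxbgxgggxbgxgbgxggxbgxg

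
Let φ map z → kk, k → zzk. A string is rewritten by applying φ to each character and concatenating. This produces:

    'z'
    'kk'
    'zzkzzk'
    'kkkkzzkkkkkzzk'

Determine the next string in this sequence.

Rewriting the 14 symbols of kkkkzzkkkkkzzk one by one yields zzk zzk zzk zzk kk kk zzk zzk zzk zzk zzk kk kk zzk; concatenated:

zzkzzkzzkzzkkkkkzzkzzkzzkzzkzzkkkkkzzk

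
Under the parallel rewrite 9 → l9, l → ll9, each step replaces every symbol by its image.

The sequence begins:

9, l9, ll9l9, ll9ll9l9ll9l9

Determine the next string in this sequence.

Rewriting the 13 symbols of ll9ll9l9ll9l9 one by one yields ll9 ll9 l9 ll9 ll9 l9 ll9 l9 ll9 ll9 l9 ll9 l9; concatenated:

ll9ll9l9ll9ll9l9ll9l9ll9ll9l9ll9l9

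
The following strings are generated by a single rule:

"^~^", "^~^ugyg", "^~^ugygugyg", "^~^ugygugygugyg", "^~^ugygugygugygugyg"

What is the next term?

Each term is the previous one with ugyg appended.
Applying this once more to ^~^ugygugygugygugyg:

^~^ugygugygugygugygugyg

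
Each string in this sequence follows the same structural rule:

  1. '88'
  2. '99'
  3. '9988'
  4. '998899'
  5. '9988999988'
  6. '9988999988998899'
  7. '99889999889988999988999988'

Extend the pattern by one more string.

Each term (from the third on) is the previous term followed by the one before it: term 3 = 99·88 = 9988.
The next term joins 99889999889988999988999988 and 9988999988998899.

998899998899889999889999889988999988998899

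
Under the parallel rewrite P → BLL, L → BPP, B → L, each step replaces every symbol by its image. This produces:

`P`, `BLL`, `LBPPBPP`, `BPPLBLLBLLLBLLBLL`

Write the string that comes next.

Rewriting the 17 symbols of BPPLBLLBLLLBLLBLL one by one yields L BLL BLL BPP L BPP BPP L BPP BPP BPP L BPP BPP L BPP BPP; concatenated:

LBLLBLLBPPLBPPBPPLBPPBPPBPPLBPPBPPLBPPBPP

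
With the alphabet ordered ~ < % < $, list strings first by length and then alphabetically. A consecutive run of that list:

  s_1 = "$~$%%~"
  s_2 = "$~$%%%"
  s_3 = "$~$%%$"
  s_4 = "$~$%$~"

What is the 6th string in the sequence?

$~$%$$

Advancing 2 positions from $~$%$~ through $~$%$~ → $~$%$% reaches term 6.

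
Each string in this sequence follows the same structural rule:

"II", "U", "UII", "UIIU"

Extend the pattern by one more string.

UIIUUII

This is a Fibonacci-style word recurrence s(k) = s(k−1)·s(k−2): e.g. U·II = UII.
So term 5 is UIIU·UII.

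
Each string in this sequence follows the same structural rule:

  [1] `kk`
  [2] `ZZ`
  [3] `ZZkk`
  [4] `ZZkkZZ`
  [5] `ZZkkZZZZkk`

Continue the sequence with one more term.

From term 3 onward, concatenate the last term with the second-to-last: ZZ·kk = ZZkk, ZZkk·ZZ = ZZkkZZ, …
So term 6 is ZZkkZZZZkk·ZZkkZZ.

ZZkkZZZZkkZZkkZZ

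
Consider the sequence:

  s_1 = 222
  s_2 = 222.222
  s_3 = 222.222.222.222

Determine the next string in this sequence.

Every step duplicates the string with '.' between the halves.
One more doubling of 222.222.222.222 gives the answer.

222.222.222.222.222.222.222.222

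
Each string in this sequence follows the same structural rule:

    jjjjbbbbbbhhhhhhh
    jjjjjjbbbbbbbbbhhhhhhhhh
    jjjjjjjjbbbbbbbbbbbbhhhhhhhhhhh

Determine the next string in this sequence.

jjjjjjjjjjbbbbbbbbbbbbbbbhhhhhhhhhhhhh

The n-th term is 2n j's then 3n b's then 2n+3 h's, where the shown terms are n = 2, 3, 4.
For the next term, n = 5, so the run lengths are 10, 15, 13.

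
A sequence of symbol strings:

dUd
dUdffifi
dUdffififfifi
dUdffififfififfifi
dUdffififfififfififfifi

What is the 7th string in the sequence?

Each term is the previous one with ffifi appended.
From dUdffififfififfififfifi, 2 further steps: dUdffififfififfififfifi → dUdffififfififfififfififfifi → (answer).

dUdffififfififfififfififfififfifi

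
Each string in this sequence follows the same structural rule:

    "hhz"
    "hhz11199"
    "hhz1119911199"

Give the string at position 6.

Every step adds 11199 to the end: s(k+1) = s(k)·11199.
From hhz1119911199, 3 further steps: hhz1119911199 → hhz111991119911199 → hhz11199111991119911199 → (answer).

hhz1119911199111991119911199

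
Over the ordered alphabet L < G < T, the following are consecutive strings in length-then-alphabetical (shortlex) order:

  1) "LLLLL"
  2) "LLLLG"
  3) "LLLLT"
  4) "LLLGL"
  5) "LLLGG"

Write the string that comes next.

Treat LLLGG as a base-3 numeral over the given alphabet and add one, carrying through any trailing T's.

LLLGT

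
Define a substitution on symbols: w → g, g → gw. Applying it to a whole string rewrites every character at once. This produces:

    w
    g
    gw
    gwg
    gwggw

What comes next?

gwggwgwg

Expanding gwggw: g→gw, w→g, g→gw, g→gw, w→g. Concatenated: gw g gw gw g.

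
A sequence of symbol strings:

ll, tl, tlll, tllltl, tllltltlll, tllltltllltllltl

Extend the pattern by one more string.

This is a Fibonacci-style word recurrence s(k) = s(k−1)·s(k−2): e.g. tl·ll = tlll.
So term 7 is tllltltllltllltl·tllltltlll.

tllltltllltllltltllltltlll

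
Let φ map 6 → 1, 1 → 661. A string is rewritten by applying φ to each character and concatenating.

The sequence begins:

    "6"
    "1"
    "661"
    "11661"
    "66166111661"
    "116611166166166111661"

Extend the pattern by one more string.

Applying the rule to each of the 21 symbols of 116611166166166111661 gives the pieces 661 661 1 1 661 661 661 1 1 661 1 1 661 1 1 661 661 661 1 1 661, which concatenate to the answer.

6616611166166166111661116611166166166111661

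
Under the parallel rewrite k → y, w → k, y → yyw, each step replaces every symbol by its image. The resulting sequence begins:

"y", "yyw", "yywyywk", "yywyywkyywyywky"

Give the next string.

Rewriting the 15 symbols of yywyywkyywyywky one by one yields yyw yyw k yyw yyw k y yyw yyw k yyw yyw k y yyw; concatenated:

yywyywkyywyywkyyywyywkyywyywkyyyw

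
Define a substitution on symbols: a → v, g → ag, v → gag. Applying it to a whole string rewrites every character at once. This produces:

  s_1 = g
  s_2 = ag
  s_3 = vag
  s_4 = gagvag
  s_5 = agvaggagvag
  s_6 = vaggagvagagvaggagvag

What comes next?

Applying the rule to each of the 20 symbols of vaggagvagagvaggagvag gives the pieces gag v ag ag v ag gag v ag v ag gag v ag ag v ag gag v ag, which concatenate to the answer.

gagvagagvaggagvagvaggagvagagvaggagvag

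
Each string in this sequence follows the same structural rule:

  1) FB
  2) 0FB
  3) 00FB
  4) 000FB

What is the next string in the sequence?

Every step adds 0 at the front: s(k+1) = 0·s(k).
One more step from 000FB gives the answer.

0000FB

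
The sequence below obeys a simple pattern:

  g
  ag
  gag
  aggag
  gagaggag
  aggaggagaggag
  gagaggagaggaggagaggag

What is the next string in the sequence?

aggaggagaggaggagaggagaggaggagaggag

Each term (from the third on) is the two preceding terms concatenated in order: term 3 = g·ag = gag.
The next term joins aggaggagaggag and gagaggagaggaggagaggag.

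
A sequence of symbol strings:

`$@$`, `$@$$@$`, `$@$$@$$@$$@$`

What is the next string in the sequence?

Every step duplicates the string.
So the next term is two copies of $@$$@$$@$$@$.

$@$$@$$@$$@$$@$$@$$@$$@$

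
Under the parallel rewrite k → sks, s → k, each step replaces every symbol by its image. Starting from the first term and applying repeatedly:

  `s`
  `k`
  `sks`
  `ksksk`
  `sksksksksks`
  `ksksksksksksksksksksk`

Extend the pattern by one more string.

Replace each of the 21 characters of ksksksksksksksksksksk in place — sks k sks k sks k sks k sks k sks k sks k sks k sks k sks k sks — and concatenate.

sksksksksksksksksksksksksksksksksksksksksks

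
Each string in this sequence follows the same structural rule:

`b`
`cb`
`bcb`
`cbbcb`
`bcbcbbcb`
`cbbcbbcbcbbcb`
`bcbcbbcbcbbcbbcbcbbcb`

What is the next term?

cbbcbbcbcbbcbbcbcbbcbcbbcbbcbcbbcb

This is a Fibonacci-style word recurrence s(k) = s(k−2)·s(k−1): e.g. b·cb = bcb.
Continuing: cbbcbbcbcbbcb · bcbcbbcbcbbcbbcbcbbcb gives term 8.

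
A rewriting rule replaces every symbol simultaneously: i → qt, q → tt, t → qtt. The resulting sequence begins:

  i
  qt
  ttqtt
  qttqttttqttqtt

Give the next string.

Replace each of the 14 characters of qttqttttqttqtt in place — tt qtt qtt tt qtt qtt qtt qtt tt qtt qtt tt qtt qtt — and concatenate.

ttqttqttttqttqttqttqttttqttqttttqttqtt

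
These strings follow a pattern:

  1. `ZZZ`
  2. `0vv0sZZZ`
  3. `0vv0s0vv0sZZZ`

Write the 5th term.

0vv0s0vv0s0vv0s0vv0sZZZ

Every step adds 0vv0s at the front: s(k+1) = 0vv0s·s(k).
From 0vv0s0vv0sZZZ, 2 further steps: 0vv0s0vv0sZZZ → 0vv0s0vv0s0vv0sZZZ → (answer).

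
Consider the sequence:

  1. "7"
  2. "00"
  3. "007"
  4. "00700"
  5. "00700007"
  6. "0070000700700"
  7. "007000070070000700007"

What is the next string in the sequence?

Each term (from the third on) is the previous term followed by the one before it: term 3 = 00·7 = 007.
The next term joins 007000070070000700007 and 0070000700700.

0070000700700007000070070000700700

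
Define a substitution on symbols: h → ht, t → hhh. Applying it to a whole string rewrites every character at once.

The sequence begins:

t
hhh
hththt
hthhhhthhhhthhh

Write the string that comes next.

Rewriting the 15 symbols of hthhhhthhhhthhh one by one yields ht hhh ht ht ht ht hhh ht ht ht ht hhh ht ht ht; concatenated:

hthhhhththththhhhththththhhhththt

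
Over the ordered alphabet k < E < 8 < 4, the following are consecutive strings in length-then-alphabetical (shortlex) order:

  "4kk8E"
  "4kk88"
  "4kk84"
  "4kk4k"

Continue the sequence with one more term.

4kk4E

The successor of 4kk4k increments the rightmost position that isn't already 4 and resets every position after it to k.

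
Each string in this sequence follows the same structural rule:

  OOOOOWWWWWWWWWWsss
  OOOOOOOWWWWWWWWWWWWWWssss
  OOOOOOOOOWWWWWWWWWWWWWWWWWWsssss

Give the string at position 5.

Term n consists of 2n-1 O's, followed by 4n-2 W's, followed by n s's, where the shown terms are n = 3, 4, 5.
Setting n = 7 gives 13, 26, 7 characters in each block.

OOOOOOOOOOOOOWWWWWWWWWWWWWWWWWWWWWWWWWWsssssss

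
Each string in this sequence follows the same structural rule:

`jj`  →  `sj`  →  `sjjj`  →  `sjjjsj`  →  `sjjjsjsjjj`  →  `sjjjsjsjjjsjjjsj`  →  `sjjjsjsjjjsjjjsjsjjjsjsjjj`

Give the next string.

Each term (from the third on) is the previous term followed by the one before it: term 3 = sj·jj = sjjj.
Continuing: sjjjsjsjjjsjjjsjsjjjsjsjjj · sjjjsjsjjjsjjjsj gives term 8.

sjjjsjsjjjsjjjsjsjjjsjsjjjsjjjsjsjjjsjjjsj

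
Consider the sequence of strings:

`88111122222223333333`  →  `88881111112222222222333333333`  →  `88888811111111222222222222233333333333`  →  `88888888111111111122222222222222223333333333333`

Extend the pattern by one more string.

88888888881111111111112222222222222222222333333333333333

The n-th term is 2n-2 8's then 2n 1's then 3n+1 2's then 2n+3 3's, where the shown terms are n = 2, 3, 4, 5.
At n = 6 the blocks have lengths 10, 12, 19, 15.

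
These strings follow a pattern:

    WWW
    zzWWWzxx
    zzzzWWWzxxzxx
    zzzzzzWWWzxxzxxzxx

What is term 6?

zzzzzzzzzzWWWzxxzxxzxxzxxzxx

Each term wraps the previous one in zz on the left and zxx on the right.
From zzzzzzWWWzxxzxxzxx, 2 further steps: zzzzzzWWWzxxzxxzxx → zzzzzzzzWWWzxxzxxzxxzxx → (answer).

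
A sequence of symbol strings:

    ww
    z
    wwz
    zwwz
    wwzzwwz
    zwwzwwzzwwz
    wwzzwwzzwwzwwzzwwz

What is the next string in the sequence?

This is a Fibonacci-style word recurrence s(k) = s(k−2)·s(k−1): e.g. ww·z = wwz.
The next term joins zwwzwwzzwwz and wwzzwwzzwwzwwzzwwz.

zwwzwwzzwwzwwzzwwzzwwzwwzzwwz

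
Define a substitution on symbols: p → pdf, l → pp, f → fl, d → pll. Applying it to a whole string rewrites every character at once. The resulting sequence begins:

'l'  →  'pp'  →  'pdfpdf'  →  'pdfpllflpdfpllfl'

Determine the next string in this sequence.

pdfpllflpdfppppflpppdfpllflpdfppppflpp

Replace each of the 16 characters of pdfpllflpdfpllfl in place — pdf pll fl pdf pp pp fl pp pdf pll fl pdf pp pp fl pp — and concatenate.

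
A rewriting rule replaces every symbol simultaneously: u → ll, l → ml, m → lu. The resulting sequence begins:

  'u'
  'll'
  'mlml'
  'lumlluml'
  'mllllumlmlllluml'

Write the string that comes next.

lumlmlmlmllllumllumlmlmlmlllluml

Applying the rule to each of the 16 symbols of mllllumlmlllluml gives the pieces lu ml ml ml ml ll lu ml lu ml ml ml ml ll lu ml, which concatenate to the answer.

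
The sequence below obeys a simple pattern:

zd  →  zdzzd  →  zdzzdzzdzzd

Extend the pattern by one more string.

zdzzdzzdzzdzzdzzdzzdzzd

Every step duplicates the string with 'z' between the halves.
One more doubling of zdzzdzzdzzd gives the answer.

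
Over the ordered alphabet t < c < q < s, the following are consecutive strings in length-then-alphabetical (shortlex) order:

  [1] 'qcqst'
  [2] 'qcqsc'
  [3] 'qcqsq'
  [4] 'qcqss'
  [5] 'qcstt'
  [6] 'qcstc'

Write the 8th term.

qcsts

Continuing the enumeration 2 steps past qcstc: qcstc → qcstq → (answer).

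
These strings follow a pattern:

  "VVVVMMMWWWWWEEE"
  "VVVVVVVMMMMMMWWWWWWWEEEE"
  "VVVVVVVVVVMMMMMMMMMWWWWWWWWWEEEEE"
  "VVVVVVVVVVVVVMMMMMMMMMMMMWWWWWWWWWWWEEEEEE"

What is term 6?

The n-th term is 3n+1 V's then 3n M's then 2n+3 W's then n+2 E's (n = 1, 2, …).
Setting n = 6 gives 19, 18, 15, 8 characters in each block.

VVVVVVVVVVVVVVVVVVVMMMMMMMMMMMMMMMMMMWWWWWWWWWWWWWWWEEEEEEEE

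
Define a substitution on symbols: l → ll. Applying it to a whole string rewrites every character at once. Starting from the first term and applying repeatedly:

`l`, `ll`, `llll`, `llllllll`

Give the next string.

Expanding llllllll: l→ll, l→ll, l→ll, l→ll, l→ll, l→ll, l→ll, l→ll. Concatenated: ll ll ll ll ll ll ll ll.

llllllllllllllll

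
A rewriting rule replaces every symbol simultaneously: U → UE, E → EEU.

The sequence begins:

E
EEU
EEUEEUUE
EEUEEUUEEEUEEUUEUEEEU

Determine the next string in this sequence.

Rewriting the 21 symbols of EEUEEUUEEEUEEUUEUEEEU one by one yields EEU EEU UE EEU EEU UE UE EEU EEU EEU UE EEU EEU UE UE EEU UE EEU EEU EEU UE; concatenated:

EEUEEUUEEEUEEUUEUEEEUEEUEEUUEEEUEEUUEUEEEUUEEEUEEUEEUUE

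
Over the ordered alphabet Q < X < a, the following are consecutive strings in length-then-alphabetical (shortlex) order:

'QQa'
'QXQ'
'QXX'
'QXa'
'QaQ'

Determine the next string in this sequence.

The successor of QaQ increments the rightmost position that isn't already a and resets every position after it to Q.

QaX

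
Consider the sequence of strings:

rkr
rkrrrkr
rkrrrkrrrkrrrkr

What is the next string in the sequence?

Each string is two copies of the previous one joined by 'r'.
Doubling rkrrrkrrrkrrrkr with 'r' between the halves:

rkrrrkrrrkrrrkrrrkrrrkrrrkrrrkr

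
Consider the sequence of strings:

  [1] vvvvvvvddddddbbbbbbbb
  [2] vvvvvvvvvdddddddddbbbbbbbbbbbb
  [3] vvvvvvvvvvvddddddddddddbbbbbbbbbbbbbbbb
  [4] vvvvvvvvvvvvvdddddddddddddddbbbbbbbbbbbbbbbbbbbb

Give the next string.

The n-th term is 2n+3 v's then 3n d's then 4n b's, where the shown terms are n = 2, 3, 4, 5.
Setting n = 6 gives 15, 18, 24 characters in each block.

vvvvvvvvvvvvvvvddddddddddddddddddbbbbbbbbbbbbbbbbbbbbbbbb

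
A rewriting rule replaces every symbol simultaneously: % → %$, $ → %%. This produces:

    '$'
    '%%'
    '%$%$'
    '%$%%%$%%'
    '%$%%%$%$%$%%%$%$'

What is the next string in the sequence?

%$%%%$%$%$%%%$%%%$%%%$%$%$%%%$%%

φ(%$%%%$%$%$%%%$%$) expands symbol-by-symbol to %$ %% %$ %$ %$ %% %$ %% %$ %% %$ %$ %$ %% %$ %%; joining the 16 pieces gives the next term.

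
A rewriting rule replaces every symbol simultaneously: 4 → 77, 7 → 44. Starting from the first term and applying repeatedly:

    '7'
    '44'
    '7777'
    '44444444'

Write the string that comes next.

7777777777777777

Rewriting each symbol of 44444444: 4→77, 4→77, 4→77, 4→77, 4→77, 4→77, 4→77, 4→77, which concatenates to 77 77 77 77 77 77 77 77.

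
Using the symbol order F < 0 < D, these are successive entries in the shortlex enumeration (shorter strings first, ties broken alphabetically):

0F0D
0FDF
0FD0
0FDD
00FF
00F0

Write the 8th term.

Advancing 2 positions from 00F0 through 00F0 → 00FD reaches term 8.

000F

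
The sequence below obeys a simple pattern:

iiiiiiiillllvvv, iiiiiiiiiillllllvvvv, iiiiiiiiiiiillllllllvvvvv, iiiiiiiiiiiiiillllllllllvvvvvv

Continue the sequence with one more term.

iiiiiiiiiiiiiiiillllllllllllvvvvvvv

Term n consists of 2n+2 i's, followed by 2n-2 l's, followed by n v's, where the shown terms are n = 3, 4, 5, 6.
At n = 7 the blocks have lengths 16, 12, 7.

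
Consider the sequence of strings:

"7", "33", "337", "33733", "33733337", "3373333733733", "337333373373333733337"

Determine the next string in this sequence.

This is a Fibonacci-style word recurrence s(k) = s(k−1)·s(k−2): e.g. 33·7 = 337.
So term 8 is 337333373373333733337·3373333733733.

3373333733733337333373373333733733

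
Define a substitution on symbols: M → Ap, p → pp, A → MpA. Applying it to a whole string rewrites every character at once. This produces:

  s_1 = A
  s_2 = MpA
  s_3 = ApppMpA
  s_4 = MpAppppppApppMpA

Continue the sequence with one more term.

ApppMpAppppppppppppMpAppppppApppMpA

Replace each of the 16 characters of MpAppppppApppMpA in place — Ap pp MpA pp pp pp pp pp pp MpA pp pp pp Ap pp MpA — and concatenate.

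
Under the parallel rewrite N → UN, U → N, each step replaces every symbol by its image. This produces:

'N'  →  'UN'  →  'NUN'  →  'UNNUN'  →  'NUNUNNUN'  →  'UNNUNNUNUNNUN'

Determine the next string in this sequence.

Rewriting the 13 symbols of UNNUNNUNUNNUN one by one yields N UN UN N UN UN N UN N UN UN N UN; concatenated:

NUNUNNUNUNNUNNUNUNNUN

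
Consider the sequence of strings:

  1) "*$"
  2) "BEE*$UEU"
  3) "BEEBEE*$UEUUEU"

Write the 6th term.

BEEBEEBEEBEEBEE*$UEUUEUUEUUEUUEU

Each term wraps the previous one in BEE on the left and UEU on the right.
From BEEBEE*$UEUUEU, 3 further steps: BEEBEE*$UEUUEU → BEEBEEBEE*$UEUUEUUEU → BEEBEEBEEBEE*$UEUUEUUEUUEU → (answer).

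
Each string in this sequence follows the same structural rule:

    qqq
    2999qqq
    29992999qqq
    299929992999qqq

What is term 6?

29992999299929992999qqq

The strings grow by a fixed prefix 2999 each time.
From 299929992999qqq, 2 further steps: 299929992999qqq → 2999299929992999qqq → (answer).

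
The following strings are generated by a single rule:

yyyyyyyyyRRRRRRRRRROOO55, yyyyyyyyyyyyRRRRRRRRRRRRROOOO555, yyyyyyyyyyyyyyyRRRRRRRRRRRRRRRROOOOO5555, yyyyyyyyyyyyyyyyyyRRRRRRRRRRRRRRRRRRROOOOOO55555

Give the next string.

Term n consists of 3n y's, followed by 3n+1 R's, followed by n O's, followed by n-1 5's, where the shown terms are n = 3, 4, 5, 6.
For the next term, n = 7, so the run lengths are 21, 22, 7, 6.

yyyyyyyyyyyyyyyyyyyyyRRRRRRRRRRRRRRRRRRRRRROOOOOOO555555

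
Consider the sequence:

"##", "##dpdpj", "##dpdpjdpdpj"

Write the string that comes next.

Each term is the previous one with dpdpj appended.
Applying this once more to ##dpdpjdpdpj:

##dpdpjdpdpjdpdpj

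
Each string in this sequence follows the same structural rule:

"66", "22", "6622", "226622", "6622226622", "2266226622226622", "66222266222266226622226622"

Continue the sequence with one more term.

226622662222662266222266222266226622226622

Each term (from the third on) is the two preceding terms concatenated in order: term 3 = 66·22 = 6622.
Continuing: 2266226622226622 · 66222266222266226622226622 gives term 8.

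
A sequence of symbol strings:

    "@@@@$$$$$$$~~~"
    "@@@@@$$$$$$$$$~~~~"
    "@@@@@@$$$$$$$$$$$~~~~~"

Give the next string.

@@@@@@@$$$$$$$$$$$$$~~~~~~

Term n consists of n+1 @'s, followed by 2n+1 $'s, followed by n ~'s, where the shown terms are n = 3, 4, 5.
Setting n = 6 gives 7, 13, 6 characters in each block.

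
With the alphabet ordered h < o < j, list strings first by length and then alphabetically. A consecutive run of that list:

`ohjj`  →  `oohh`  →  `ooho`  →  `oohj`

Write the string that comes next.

The successor of oohj increments the rightmost position that isn't already j and resets every position after it to h.

oooh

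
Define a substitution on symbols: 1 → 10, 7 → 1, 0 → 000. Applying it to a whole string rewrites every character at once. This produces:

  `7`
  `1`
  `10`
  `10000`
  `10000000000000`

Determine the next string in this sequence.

φ(10000000000000) expands symbol-by-symbol to 10 000 000 000 000 000 000 000 000 000 000 000 000 000; joining the 14 pieces gives the next term.

10000000000000000000000000000000000000000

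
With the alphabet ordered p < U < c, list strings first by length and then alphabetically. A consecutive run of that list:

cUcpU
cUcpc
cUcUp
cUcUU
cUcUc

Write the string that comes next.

Treat cUcUc as a base-3 numeral over the given alphabet and add one, carrying through any trailing c's.

cUccp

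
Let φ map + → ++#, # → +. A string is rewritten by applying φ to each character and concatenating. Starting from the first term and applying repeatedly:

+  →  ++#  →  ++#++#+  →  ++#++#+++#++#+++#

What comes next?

++#++#+++#++#+++#++#++#+++#++#+++#++#++#+

φ(++#++#+++#++#+++#) expands symbol-by-symbol to ++# ++# + ++# ++# + ++# ++# ++# + ++# ++# + ++# ++# ++# +; joining the 17 pieces gives the next term.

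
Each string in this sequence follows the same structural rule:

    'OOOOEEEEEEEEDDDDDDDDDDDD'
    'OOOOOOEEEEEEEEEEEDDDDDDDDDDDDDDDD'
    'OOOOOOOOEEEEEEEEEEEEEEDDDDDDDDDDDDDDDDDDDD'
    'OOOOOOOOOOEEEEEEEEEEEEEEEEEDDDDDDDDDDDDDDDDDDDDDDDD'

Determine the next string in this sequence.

OOOOOOOOOOOOEEEEEEEEEEEEEEEEEEEEDDDDDDDDDDDDDDDDDDDDDDDDDDDD

Each string has the form O^{2n-2} E^{3n-1} D^{4n}, where the shown terms are n = 3, 4, 5, 6.
For the next term, n = 7, so the run lengths are 12, 20, 28.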